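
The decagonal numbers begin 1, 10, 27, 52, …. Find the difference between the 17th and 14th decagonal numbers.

363

17·(4·17 − 3) = 1105 and 14·(4·14 − 3) = 742.
Difference: 1105 − 742 = 363.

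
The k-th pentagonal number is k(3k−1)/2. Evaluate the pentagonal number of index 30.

1335

The 30th pentagonal number is n(3n−1)/2 with n = 30.
30·(3·30 − 1)/2 = 30·89/2 = 1335.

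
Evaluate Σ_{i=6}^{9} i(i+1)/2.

Σ i(i+1)/2 = (Σi² + Σi) / 2 over i = 6..9.
Σi = 45 − 15 = 30 and Σi² = 285 − 55 = 230.
(1·230 + 1·30) / 2 = 260/2 = 130.

130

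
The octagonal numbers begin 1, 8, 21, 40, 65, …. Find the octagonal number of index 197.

The 197th octagonal number is n(3n−2) with n = 197.
197·(3·197 − 2) = 197·589 = 116033.

116033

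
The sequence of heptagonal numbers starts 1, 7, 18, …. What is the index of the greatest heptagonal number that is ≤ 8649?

59

Solve n(5n−3)/2 ≤ 8649 for integer n.
n = 59 gives 8614 ≤ 8649, while n = 60 gives 8910 > 8649; so the answer is index 59.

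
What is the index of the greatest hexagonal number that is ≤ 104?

Solve n(2n−1) ≤ 104 for integer n.
n = 7 gives 91 ≤ 104, while n = 8 gives 120 > 104; so the answer is index 7.

7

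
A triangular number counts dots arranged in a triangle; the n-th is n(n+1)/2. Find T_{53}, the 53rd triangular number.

The 53rd triangular number is n(n+1)/2 with n = 53.
53·54/2 = 2862/2 = 1431.

1431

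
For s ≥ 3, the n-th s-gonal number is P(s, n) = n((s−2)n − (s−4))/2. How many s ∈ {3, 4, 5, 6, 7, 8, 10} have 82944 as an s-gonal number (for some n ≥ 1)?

1

s = 3: P(3, 406) = 82621 and P(3, 407) = 83028; 82944 is not s-gonal.
s = 4: P(4, 288) = 82944. ✓
s = 5: P(5, 235) = 82720 and P(5, 236) = 83426; 82944 is not s-gonal.
s = 6: P(6, 203) = 82215 and P(6, 204) = 83028; 82944 is not s-gonal.
s = 7: P(7, 182) = 82537 and P(7, 183) = 83448; 82944 is not s-gonal.
s = 8: P(8, 166) = 82336 and P(8, 167) = 83333; 82944 is not s-gonal.
s = 10: P(10, 144) = 82512 and P(10, 145) = 83665; 82944 is not s-gonal.
Hits: s ∈ {4} → 1.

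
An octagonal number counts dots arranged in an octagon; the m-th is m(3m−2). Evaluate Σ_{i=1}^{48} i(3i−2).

Σ i(3i−2) = 3Σi² − 2Σi over i = 1..48.
Σi = 1176 and Σi² = 38024.
3·38024 − 2·1176 = 111720.

111720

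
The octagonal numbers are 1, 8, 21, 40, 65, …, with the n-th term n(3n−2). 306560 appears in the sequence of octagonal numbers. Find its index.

320

Set n(3n−2) = 306560, giving 3n² − 2n − 306560 = 0.
The discriminant is 4 + 12·306560 = 3678724, and √3678724 = 1918.
So n = (2 + 1918) / 6 = 1920/6 = 320.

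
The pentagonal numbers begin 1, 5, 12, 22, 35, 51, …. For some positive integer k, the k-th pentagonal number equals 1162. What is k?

28

Set n(3n−1)/2 = 1162, giving 3n² − n − 2324 = 0.
The discriminant is 1 + 24·1162 = 27889, and √27889 = 167.
So n = (1 + 167) / 6 = 168/6 = 28.
Check: 28·(3·28 − 1)/2 = 1162. ✓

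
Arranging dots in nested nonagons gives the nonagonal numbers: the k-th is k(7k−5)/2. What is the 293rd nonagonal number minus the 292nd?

Consecutive nonagonal numbers differ by 7n − 6: here 7·293 − 6 = 2045.

2045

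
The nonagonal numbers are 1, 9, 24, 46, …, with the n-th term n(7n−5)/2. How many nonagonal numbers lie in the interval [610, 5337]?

The n-th nonagonal number is n(7n−5)/2.
Smallest index with value ≥ 610: n = 14 (giving 651).
Largest index with value ≤ 5337: n = 39 (giving 5226).
Indices 14 through 39: 26 terms.

26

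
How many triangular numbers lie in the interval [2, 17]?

The n-th triangular number is n(n+1)/2.
Smallest index with value ≥ 2: n = 2 (giving 3).
Largest index with value ≤ 17: n = 5 (giving 15).
Indices 2 through 5: 4 terms.

4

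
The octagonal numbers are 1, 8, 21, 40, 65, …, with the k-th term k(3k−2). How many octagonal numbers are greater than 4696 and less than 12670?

26

The n-th octagonal number is n(3n−2).
Smallest index with value > 4696: n = 40 (giving 4720).
Largest index with value < 12670: n = 65 (giving 12545).
Indices 40 through 65: 26 terms.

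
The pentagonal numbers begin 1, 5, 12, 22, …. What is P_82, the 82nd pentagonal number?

10045

The 82nd pentagonal number is n(3n−1)/2 with n = 82.
82·(3·82 − 1)/2 = 82·245/2 = 10045.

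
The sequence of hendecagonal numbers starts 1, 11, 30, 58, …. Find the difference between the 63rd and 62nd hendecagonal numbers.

559

Consecutive hendecagonal numbers differ by 9n − 8: here 9·63 − 8 = 559.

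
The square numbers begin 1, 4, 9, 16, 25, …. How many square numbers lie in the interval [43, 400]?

The n-th square number is n².
Smallest index with value ≥ 43: n = 7 (giving 49).
Largest index with value ≤ 400: n = 20 (giving 400).
Indices 7 through 20: 14 terms.

14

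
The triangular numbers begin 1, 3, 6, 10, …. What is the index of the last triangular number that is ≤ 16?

Solve n(n+1)/2 ≤ 16 for integer n.
n = 5 gives 15 ≤ 16, while n = 6 gives 21 > 16; so the answer is index 5.

5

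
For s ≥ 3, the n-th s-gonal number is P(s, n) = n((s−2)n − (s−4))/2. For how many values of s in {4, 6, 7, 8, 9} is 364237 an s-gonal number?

s = 4: P(4, 603) = 363609 and P(4, 604) = 364816; 364237 is not s-gonal.
s = 6: P(6, 427) = 364231 and P(6, 428) = 365940; 364237 is not s-gonal.
s = 7: P(7, 382) = 364237. ✓
s = 8: P(8, 348) = 362616 and P(8, 349) = 364705; 364237 is not s-gonal.
s = 9: P(9, 322) = 362089 and P(9, 323) = 364344; 364237 is not s-gonal.
Hits: s ∈ {7} → 1.

1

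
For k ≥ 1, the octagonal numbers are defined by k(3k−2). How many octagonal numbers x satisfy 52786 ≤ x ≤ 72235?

23

The n-th octagonal number is n(3n−2).
Smallest index with value ≥ 52786: n = 133 (giving 52801).
Largest index with value ≤ 72235: n = 155 (giving 71765).
Indices 133 through 155: 23 terms.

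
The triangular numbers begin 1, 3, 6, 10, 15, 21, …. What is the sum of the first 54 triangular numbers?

27720

Σ i(i+1)/2 = (Σi² + Σi) / 2 over i = 1..54.
Σi = 1485 and Σi² = 53955.
(1·53955 + 1·1485) / 2 = 55440/2 = 27720.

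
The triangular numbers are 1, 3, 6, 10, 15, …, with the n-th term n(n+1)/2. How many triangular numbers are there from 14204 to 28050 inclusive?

The n-th triangular number is n(n+1)/2.
Smallest index with value ≥ 14204: n = 169 (giving 14365).
Largest index with value ≤ 28050: n = 236 (giving 27966).
Indices 169 through 236: 68 terms.

68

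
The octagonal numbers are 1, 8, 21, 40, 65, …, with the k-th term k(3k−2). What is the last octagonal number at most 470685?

469656

Solve n(3n−2) ≤ 470685 for integer n.
n = 396 gives 469656 ≤ 470685, while n = 397 gives 472033 > 470685; so the answer is 469656.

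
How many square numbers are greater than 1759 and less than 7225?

43

The n-th square number is n².
Smallest index with value > 1759: n = 42 (giving 1764).
Largest index with value < 7225: n = 84 (giving 7056).
Indices 42 through 84: 43 terms.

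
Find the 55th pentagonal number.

4510

The 55th pentagonal number is n(3n−1)/2 with n = 55.
55·(3·55 − 1)/2 = 55·164/2 = 55·82 = 4510.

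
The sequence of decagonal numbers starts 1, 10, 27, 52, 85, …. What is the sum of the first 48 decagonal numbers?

148568

Σ i(4i−3) = 4Σi² − 3Σi over i = 1..48.
Σi = 1176 and Σi² = 38024.
4·38024 − 3·1176 = 148568.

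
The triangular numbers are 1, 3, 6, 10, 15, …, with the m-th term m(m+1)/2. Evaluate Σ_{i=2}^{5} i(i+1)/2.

Σ i(i+1)/2 = (Σi² + Σi) / 2 over i = 2..5.
Σi = 15 − 1 = 14 and Σi² = 55 − 1 = 54.
(1·54 + 1·14) / 2 = 68/2 = 34.

34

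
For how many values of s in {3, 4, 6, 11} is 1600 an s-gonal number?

1

s = 3: P(3, 56) = 1596 and P(3, 57) = 1653; 1600 is not s-gonal.
s = 4: P(4, 40) = 1600. ✓
s = 6: P(6, 28) = 1540 and P(6, 29) = 1653; 1600 is not s-gonal.
s = 11: P(11, 19) = 1558 and P(11, 20) = 1730; 1600 is not s-gonal.
Hits: s ∈ {4} → 1.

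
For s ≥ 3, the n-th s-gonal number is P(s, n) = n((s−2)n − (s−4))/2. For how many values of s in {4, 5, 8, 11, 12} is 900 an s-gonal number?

1

s = 4: P(4, 30) = 900. ✓
s = 5: P(5, 24) = 852 and P(5, 25) = 925; 900 is not s-gonal.
s = 8: P(8, 17) = 833 and P(8, 18) = 936; 900 is not s-gonal.
s = 11: P(11, 14) = 833 and P(11, 15) = 960; 900 is not s-gonal.
s = 12: P(12, 13) = 793 and P(12, 14) = 924; 900 is not s-gonal.
Hits: s ∈ {4} → 1.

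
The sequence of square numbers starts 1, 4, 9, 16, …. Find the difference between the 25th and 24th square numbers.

49

n² − (n−1)² = 2n − 1, so 25² − 24² = 2·25 − 1 = 49.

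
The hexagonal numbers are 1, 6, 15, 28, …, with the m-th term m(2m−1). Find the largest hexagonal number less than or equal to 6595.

Solve n(2n−1) ≤ 6595 for integer n.
n = 57 gives 6441 ≤ 6595, while n = 58 gives 6670 > 6595; so the answer is 6441.

6441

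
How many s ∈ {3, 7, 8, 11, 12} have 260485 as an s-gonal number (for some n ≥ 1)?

s = 3: P(3, 721) = 260281 and P(3, 722) = 261003; 260485 is not s-gonal.
s = 7: P(7, 323) = 260338 and P(7, 324) = 261954; 260485 is not s-gonal.
s = 8: P(8, 295) = 260485. ✓
s = 11: P(11, 240) = 258360 and P(11, 241) = 260521; 260485 is not s-gonal.
s = 12: P(12, 228) = 259008 and P(12, 229) = 261289; 260485 is not s-gonal.
Hits: s ∈ {8} → 1.

1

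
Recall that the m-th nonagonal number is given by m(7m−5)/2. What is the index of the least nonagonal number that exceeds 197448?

Solve n(7n−5)/2 > 197448 for integer n.
The largest n with value ≤ 197448 is 237 (since 195999 ≤ 197448 < 197659), so the first above is n = 238, value 197659.

238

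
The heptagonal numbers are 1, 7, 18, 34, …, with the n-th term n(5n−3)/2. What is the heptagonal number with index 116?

The 116th heptagonal number is n(5n−3)/2 with n = 116.
116·(5·116 − 3)/2 = 116·577/2 = 33466.

33466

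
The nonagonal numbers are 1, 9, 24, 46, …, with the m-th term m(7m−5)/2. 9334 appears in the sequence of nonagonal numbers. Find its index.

Set n(7n−5)/2 = 9334, giving 7n² − 5n − 18668 = 0.
The discriminant is 25 + 56·9334 = 522729, and √522729 = 723.
So n = (5 + 723) / 14 = 728/14 = 52.

52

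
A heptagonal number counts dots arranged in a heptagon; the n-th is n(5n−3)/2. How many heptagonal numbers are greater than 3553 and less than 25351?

The n-th heptagonal number is n(5n−3)/2.
Smallest index with value > 3553: n = 39 (giving 3744).
Largest index with value < 25351: n = 100 (giving 24850).
Indices 39 through 100: 62 terms.

62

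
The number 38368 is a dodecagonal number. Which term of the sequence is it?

88

Set n(5n−4) = 38368, giving 5n² − 4n − 38368 = 0.
The discriminant is 16 + 20·38368 = 767376, and √767376 = 876.
So n = (4 + 876) / 10 = 880/10 = 88.
Check: 88·(5·88 − 4) = 38368. ✓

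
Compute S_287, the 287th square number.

82369

287² = 82369.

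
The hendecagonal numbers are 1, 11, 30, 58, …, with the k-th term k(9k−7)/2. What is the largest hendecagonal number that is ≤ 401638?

401258

Solve n(9n−7)/2 ≤ 401638 for integer n.
n = 299 gives 401258 ≤ 401638, while n = 300 gives 403950 > 401638; so the answer is 401258.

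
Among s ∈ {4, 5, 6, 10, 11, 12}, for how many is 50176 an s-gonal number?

s = 4: P(4, 224) = 50176. ✓
s = 5: P(5, 183) = 50142 and P(5, 184) = 50692; 50176 is not s-gonal.
s = 6: P(6, 158) = 49770 and P(6, 159) = 50403; 50176 is not s-gonal.
s = 10: P(10, 112) = 49840 and P(10, 113) = 50737; 50176 is not s-gonal.
s = 11: P(11, 105) = 49245 and P(11, 106) = 50191; 50176 is not s-gonal.
s = 12: P(12, 100) = 49600 and P(12, 101) = 50601; 50176 is not s-gonal.
Hits: s ∈ {4} → 1.

1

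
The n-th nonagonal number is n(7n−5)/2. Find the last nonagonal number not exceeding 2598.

Solve n(7n−5)/2 ≤ 2598 for integer n.
n = 27 gives 2484 ≤ 2598, while n = 28 gives 2674 > 2598; so the answer is 2484.

2484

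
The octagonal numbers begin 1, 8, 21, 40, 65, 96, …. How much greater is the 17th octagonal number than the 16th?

97

Consecutive octagonal numbers differ by 6n − 5: here 6·17 − 5 = 97.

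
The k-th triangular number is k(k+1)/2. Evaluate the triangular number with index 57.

1653

The 57th triangular number is n(n+1)/2 with n = 57.
57·58/2 = 3306/2 = 1653.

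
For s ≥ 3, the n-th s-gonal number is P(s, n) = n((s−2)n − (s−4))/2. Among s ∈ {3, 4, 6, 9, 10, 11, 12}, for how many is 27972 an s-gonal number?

s = 3: P(3, 236) = 27966 and P(3, 237) = 28203; 27972 is not s-gonal.
s = 4: P(4, 167) = 27889 and P(4, 168) = 28224; 27972 is not s-gonal.
s = 6: P(6, 118) = 27730 and P(6, 119) = 28203; 27972 is not s-gonal.
s = 9: P(9, 89) = 27501 and P(9, 90) = 28125; 27972 is not s-gonal.
s = 10: P(10, 84) = 27972. ✓
s = 11: P(11, 79) = 27808 and P(11, 80) = 28520; 27972 is not s-gonal.
s = 12: P(12, 75) = 27825 and P(12, 76) = 28576; 27972 is not s-gonal.
Hits: s ∈ {10} → 1.

1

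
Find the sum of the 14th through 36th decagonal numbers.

Σ i(4i−3) = 4Σi² − 3Σi over i = 14..36.
Σi = 666 − 91 = 575 and Σi² = 16206 − 819 = 15387.
4·15387 − 3·575 = 59823.

59823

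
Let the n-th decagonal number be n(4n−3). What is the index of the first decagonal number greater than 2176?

Solve n(4n−3) > 2176 for integer n.
The largest n with value ≤ 2176 is 23 (since 2047 ≤ 2176 < 2232), so the first above is n = 24, value 2232.

24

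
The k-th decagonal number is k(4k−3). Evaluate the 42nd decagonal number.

6930

42·(4·42 − 3) = 42·165 = 6930.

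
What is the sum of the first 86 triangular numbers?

Σ i(i+1)/2 = (Σi² + Σi) / 2 over i = 1..86.
Σi = 3741 and Σi² = 215731.
(1·215731 + 1·3741) / 2 = 219472/2 = 109736.

109736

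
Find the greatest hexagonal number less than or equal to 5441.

Solve n(2n−1) ≤ 5441 for integer n.
n = 52 gives 5356 ≤ 5441, while n = 53 gives 5565 > 5441; so the answer is 5356.

5356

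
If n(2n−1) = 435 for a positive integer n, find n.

15

Set n(2n−1) = 435, giving 2n² − n − 435 = 0.
The discriminant is 1 + 8·435 = 3481, and √3481 = 59.
So n = (1 + 59) / 4 = 60/4 = 15.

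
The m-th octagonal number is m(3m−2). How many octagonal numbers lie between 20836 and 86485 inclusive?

The n-th octagonal number is n(3n−2).
Smallest index with value ≥ 20836: n = 84 (giving 21000).
Largest index with value ≤ 86485: n = 170 (giving 86360).
Indices 84 through 170: 87 terms.

87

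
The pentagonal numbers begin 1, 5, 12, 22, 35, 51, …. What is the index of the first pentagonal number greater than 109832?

Solve n(3n−1)/2 > 109832 for integer n.
The largest n with value ≤ 109832 is 270 (since 109215 ≤ 109832 < 110026), so the first above is n = 271, value 110026.

271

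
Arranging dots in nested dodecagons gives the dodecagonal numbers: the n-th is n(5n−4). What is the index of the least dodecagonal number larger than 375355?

275

Solve n(5n−4) > 375355 for integer n.
The largest n with value ≤ 375355 is 274 (since 374284 ≤ 375355 < 377025), so the first above is n = 275, value 377025.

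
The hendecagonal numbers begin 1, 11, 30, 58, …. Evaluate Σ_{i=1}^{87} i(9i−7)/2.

Σ i(9i−7)/2 = (9Σi² − 7Σi) / 2 over i = 1..87.
Σi = 3828 and Σi² = 223300.
(9·223300 − 7·3828) / 2 = 1982904/2 = 991452.

991452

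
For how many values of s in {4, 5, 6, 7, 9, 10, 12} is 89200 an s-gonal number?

s = 4: P(4, 298) = 88804 and P(4, 299) = 89401; 89200 is not s-gonal.
s = 5: P(5, 244) = 89182 and P(5, 245) = 89915; 89200 is not s-gonal.
s = 6: P(6, 211) = 88831 and P(6, 212) = 89676; 89200 is not s-gonal.
s = 7: P(7, 189) = 89019 and P(7, 190) = 89965; 89200 is not s-gonal.
s = 9: P(9, 160) = 89200. ✓
s = 10: P(10, 149) = 88357 and P(10, 150) = 89550; 89200 is not s-gonal.
s = 12: P(12, 133) = 87913 and P(12, 134) = 89244; 89200 is not s-gonal.
Hits: s ∈ {9} → 1.

1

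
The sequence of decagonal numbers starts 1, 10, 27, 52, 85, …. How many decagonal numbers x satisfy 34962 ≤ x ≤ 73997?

The n-th decagonal number is n(4n−3).
Smallest index with value ≥ 34962: n = 94 (giving 35062).
Largest index with value ≤ 73997: n = 136 (giving 73576).
Indices 94 through 136: 43 terms.

43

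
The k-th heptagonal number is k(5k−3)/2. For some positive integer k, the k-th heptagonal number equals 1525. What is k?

Set n(5n−3)/2 = 1525, giving 5n² − 3n − 3050 = 0.
So n = (3 + 247) / 10 = 250/10 = 25.

25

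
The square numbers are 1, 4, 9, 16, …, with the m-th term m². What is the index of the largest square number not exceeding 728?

Solve n² ≤ 728 for integer n.
n = 26 gives 676 ≤ 728, while n = 27 gives 729 > 728; so the answer is index 26.

26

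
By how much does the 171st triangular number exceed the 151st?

3230

171·172/2 = 14706 and 151·152/2 = 11476.
Difference: 14706 − 11476 = 3230.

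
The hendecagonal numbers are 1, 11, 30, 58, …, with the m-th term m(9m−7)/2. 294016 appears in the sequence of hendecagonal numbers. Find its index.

256

Set n(9n−7)/2 = 294016, giving 9n² − 7n − 588032 = 0.
The discriminant is 49 + 72·294016 = 21169201, and √21169201 = 4601.
So n = (7 + 4601) / 18 = 4608/18 = 256.
Check: 256·(9·256 − 7)/2 = 294016. ✓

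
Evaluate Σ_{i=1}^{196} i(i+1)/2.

Σ i(i+1)/2 = (Σi² + Σi) / 2 over i = 1..196.
Σi = 19306 and Σi² = 2529086.
(1·2529086 + 1·19306) / 2 = 2548392/2 = 1274196.

1274196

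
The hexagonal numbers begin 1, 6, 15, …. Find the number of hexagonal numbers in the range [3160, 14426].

The n-th hexagonal number is n(2n−1).
Smallest index with value ≥ 3160: n = 40 (giving 3160).
Largest index with value ≤ 14426: n = 85 (giving 14365).
Indices 40 through 85: 46 terms.

46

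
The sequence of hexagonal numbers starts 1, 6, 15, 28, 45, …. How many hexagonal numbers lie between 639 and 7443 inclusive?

43

The n-th hexagonal number is n(2n−1).
Smallest index with value ≥ 639: n = 19 (giving 703).
Largest index with value ≤ 7443: n = 61 (giving 7381).
Indices 19 through 61: 43 terms.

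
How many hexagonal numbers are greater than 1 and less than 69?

5

The n-th hexagonal number is n(2n−1).
Smallest index with value > 1: n = 2 (giving 6).
Largest index with value < 69: n = 6 (giving 66).
Indices 2 through 6: 5 terms.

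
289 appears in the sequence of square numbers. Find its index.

We need n² = 289, so n = √289 = 17.

17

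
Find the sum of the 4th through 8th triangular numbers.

110

Σ i(i+1)/2 = (Σi² + Σi) / 2 over i = 4..8.
Σi = 36 − 6 = 30 and Σi² = 204 − 14 = 190.
(1·190 + 1·30) / 2 = 220/2 = 110.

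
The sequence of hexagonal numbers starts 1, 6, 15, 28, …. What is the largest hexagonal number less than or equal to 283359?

Solve n(2n−1) ≤ 283359 for integer n.
n = 376 gives 282376 ≤ 283359, while n = 377 gives 283881 > 283359; so the answer is 282376.

282376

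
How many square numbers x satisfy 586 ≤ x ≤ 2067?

The n-th square number is n².
Smallest index with value ≥ 586: n = 25 (giving 625).
Largest index with value ≤ 2067: n = 45 (giving 2025).
Indices 25 through 45: 21 terms.

21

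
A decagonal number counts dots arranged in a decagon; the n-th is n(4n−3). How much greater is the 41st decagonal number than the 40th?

Consecutive decagonal numbers differ by 8n − 7: here 8·41 − 7 = 321.

321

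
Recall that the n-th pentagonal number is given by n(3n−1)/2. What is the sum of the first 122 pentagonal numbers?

915366

Σ i(3i−1)/2 = (3Σi² − Σi) / 2 over i = 1..122.
Σi = 7503 and Σi² = 612745.
(3·612745 − 1·7503) / 2 = 1830732/2 = 915366.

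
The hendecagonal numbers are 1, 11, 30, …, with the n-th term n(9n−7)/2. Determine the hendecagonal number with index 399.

715008

399·(9·399 − 7)/2 = 399·3584/2 = 399·1792 = 715008.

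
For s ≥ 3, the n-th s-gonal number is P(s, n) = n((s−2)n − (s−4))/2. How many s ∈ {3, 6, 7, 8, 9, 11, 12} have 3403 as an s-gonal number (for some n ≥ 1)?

s = 3: P(3, 82) = 3403. ✓
s = 6: P(6, 41) = 3321 and P(6, 42) = 3486; 3403 is not s-gonal.
s = 7: P(7, 37) = 3367 and P(7, 38) = 3553; 3403 is not s-gonal.
s = 8: P(8, 34) = 3400 and P(8, 35) = 3605; 3403 is not s-gonal.
s = 9: P(9, 31) = 3286 and P(9, 32) = 3504; 3403 is not s-gonal.
s = 11: P(11, 27) = 3186 and P(11, 28) = 3430; 3403 is not s-gonal.
s = 12: P(12, 26) = 3276 and P(12, 27) = 3537; 3403 is not s-gonal.
Hits: s ∈ {3} → 1.

1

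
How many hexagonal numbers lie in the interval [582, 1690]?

The n-th hexagonal number is n(2n−1).
Smallest index with value ≥ 582: n = 18 (giving 630).
Largest index with value ≤ 1690: n = 29 (giving 1653).
Indices 18 through 29: 12 terms.

12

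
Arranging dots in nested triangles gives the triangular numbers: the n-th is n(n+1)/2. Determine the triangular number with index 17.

153

The 17th triangular number is n(n+1)/2 with n = 17.
17·18/2 = 306/2 = 153.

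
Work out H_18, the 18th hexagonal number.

The 18th hexagonal number is n(2n−1) with n = 18.
18·(2·18 − 1) = 18·35 = 630.

630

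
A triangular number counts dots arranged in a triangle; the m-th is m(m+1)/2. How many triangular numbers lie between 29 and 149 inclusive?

The n-th triangular number is n(n+1)/2.
Smallest index with value ≥ 29: n = 8 (giving 36).
Largest index with value ≤ 149: n = 16 (giving 136).
Indices 8 through 16: 9 terms.

9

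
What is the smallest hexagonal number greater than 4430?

Solve n(2n−1) > 4430 for integer n.
The largest n with value ≤ 4430 is 47 (since 4371 ≤ 4430 < 4560), so the first above is n = 48, value 4560.

4560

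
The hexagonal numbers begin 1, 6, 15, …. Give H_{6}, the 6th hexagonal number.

6·(2·6 − 1) = 6·11 = 66.

66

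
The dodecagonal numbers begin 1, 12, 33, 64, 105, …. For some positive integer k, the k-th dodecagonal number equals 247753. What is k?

Set n(5n−4) = 247753, giving 5n² − 4n − 247753 = 0.
So n = (4 + 2226) / 10 = 2230/10 = 223.

223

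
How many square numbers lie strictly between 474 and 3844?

The n-th square number is n².
Smallest index with value > 474: n = 22 (giving 484).
Largest index with value < 3844: n = 61 (giving 3721).
Indices 22 through 61: 40 terms.

40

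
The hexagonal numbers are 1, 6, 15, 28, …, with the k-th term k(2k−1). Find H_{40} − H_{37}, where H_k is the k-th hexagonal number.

459

40·(2·40 − 1) = 3160 and 37·(2·37 − 1) = 2701.
Difference: 3160 − 2701 = 459.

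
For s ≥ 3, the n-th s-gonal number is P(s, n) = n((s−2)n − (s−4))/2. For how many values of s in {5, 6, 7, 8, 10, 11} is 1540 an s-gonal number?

2

s = 5: P(5, 32) = 1520 and P(5, 33) = 1617; 1540 is not s-gonal.
s = 6: P(6, 28) = 1540. ✓
s = 7: P(7, 25) = 1525 and P(7, 26) = 1651; 1540 is not s-gonal.
s = 8: P(8, 22) = 1408 and P(8, 23) = 1541; 1540 is not s-gonal.
s = 10: P(10, 20) = 1540. ✓
s = 11: P(11, 18) = 1395 and P(11, 19) = 1558; 1540 is not s-gonal.
Hits: s ∈ {6, 10} → 2.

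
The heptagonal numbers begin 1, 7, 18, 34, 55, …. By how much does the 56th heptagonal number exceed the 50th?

1581

56·(5·56 − 3)/2 = 7756 and 50·(5·50 − 3)/2 = 6175.
Difference: 7756 − 6175 = 1581.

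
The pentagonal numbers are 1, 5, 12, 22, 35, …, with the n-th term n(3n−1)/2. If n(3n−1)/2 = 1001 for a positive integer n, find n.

26

Set n(3n−1)/2 = 1001, giving 3n² − n − 2002 = 0.
So n = (1 + 155) / 6 = 156/6 = 26.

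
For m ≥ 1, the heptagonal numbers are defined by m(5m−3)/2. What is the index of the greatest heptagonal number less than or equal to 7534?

55

Solve n(5n−3)/2 ≤ 7534 for integer n.
n = 55 gives 7480 ≤ 7534, while n = 56 gives 7756 > 7534; so the answer is index 55.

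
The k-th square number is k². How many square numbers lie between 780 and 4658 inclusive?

The n-th square number is n².
Smallest index with value ≥ 780: n = 28 (giving 784).
Largest index with value ≤ 4658: n = 68 (giving 4624).
Indices 28 through 68: 41 terms.

41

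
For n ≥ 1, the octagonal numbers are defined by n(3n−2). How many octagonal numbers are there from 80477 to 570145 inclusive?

The n-th octagonal number is n(3n−2).
Smallest index with value ≥ 80477: n = 165 (giving 81345).
Largest index with value ≤ 570145: n = 436 (giving 569416).
Indices 165 through 436: 272 terms.

272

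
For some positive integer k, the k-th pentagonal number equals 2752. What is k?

Set n(3n−1)/2 = 2752, giving 3n² − n − 5504 = 0.
So n = (1 + 257) / 6 = 258/6 = 43.
Check: 43·(3·43 − 1)/2 = 2752. ✓

43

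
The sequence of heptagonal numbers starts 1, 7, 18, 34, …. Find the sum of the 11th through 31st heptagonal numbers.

Σ i(5i−3)/2 = (5Σi² − 3Σi) / 2 over i = 11..31.
Σi = 496 − 55 = 441 and Σi² = 10416 − 385 = 10031.
(5·10031 − 3·441) / 2 = 48832/2 = 24416.

24416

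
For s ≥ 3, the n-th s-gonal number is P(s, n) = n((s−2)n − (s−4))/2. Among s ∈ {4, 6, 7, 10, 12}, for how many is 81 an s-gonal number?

2

s = 4: P(4, 9) = 81. ✓
s = 6: P(6, 6) = 66 and P(6, 7) = 91; 81 is not s-gonal.
s = 7: P(7, 6) = 81. ✓
s = 10: P(10, 4) = 52 and P(10, 5) = 85; 81 is not s-gonal.
s = 12: P(12, 4) = 64 and P(12, 5) = 105; 81 is not s-gonal.
Hits: s ∈ {4, 7} → 2.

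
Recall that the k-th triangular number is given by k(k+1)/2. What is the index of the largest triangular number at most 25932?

Solve n(n+1)/2 ≤ 25932 for integer n.
n = 227 gives 25878 ≤ 25932, while n = 228 gives 26106 > 25932; so the answer is index 227.

227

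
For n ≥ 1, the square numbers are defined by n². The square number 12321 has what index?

We need n² = 12321, so n = √12321 = 111.
Check: 111² = 12321. ✓

111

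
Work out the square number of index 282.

282² = 79524.

79524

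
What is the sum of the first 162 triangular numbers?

721764

Σ i(i+1)/2 = (Σi² + Σi) / 2 over i = 1..162.
Σi = 13203 and Σi² = 1430325.
(1·1430325 + 1·13203) / 2 = 1443528/2 = 721764.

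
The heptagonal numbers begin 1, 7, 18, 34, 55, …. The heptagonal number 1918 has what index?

28

Set n(5n−3)/2 = 1918, giving 5n² − 3n − 3836 = 0.
So n = (3 + 277) / 10 = 280/10 = 28.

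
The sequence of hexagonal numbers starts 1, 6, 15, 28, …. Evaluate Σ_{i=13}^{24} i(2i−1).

8278

Σ i(2i−1) = 2Σi² − Σi over i = 13..24.
Σi = 300 − 78 = 222 and Σi² = 4900 − 650 = 4250.
2·4250 − 1·222 = 8278.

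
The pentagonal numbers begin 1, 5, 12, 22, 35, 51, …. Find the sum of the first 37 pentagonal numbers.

Σ i(3i−1)/2 = (3Σi² − Σi) / 2 over i = 1..37.
Σi = 703 and Σi² = 17575.
(3·17575 − 1·703) / 2 = 52022/2 = 26011.

26011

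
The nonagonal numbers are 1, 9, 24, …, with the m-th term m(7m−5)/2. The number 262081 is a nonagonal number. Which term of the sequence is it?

274

Set n(7n−5)/2 = 262081, giving 7n² − 5n − 524162 = 0.
The discriminant is 25 + 56·262081 = 14676561, and √14676561 = 3831.
So n = (5 + 3831) / 14 = 3836/14 = 274.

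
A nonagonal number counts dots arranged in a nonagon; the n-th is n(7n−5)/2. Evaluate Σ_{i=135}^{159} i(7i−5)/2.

Σ i(7i−5)/2 = (7Σi² − 5Σi) / 2 over i = 135..159.
Σi = 12720 − 9045 = 3675 and Σi² = 1352560 − 811035 = 541525.
(7·541525 − 5·3675) / 2 = 3772300/2 = 1886150.

1886150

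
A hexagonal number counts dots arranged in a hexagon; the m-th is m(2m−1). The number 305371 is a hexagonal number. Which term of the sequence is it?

Set n(2n−1) = 305371, giving 2n² − n − 305371 = 0.
The discriminant is 1 + 8·305371 = 2442969, and √2442969 = 1563.
So n = (1 + 1563) / 4 = 1564/4 = 391.

391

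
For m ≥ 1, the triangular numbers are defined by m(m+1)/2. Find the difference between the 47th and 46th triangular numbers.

47

Consecutive triangular numbers differ by n: T_{47} − T_{46} = 47.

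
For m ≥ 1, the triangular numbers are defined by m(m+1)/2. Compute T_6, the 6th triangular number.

The 6th triangular number is n(n+1)/2 with n = 6.
6·7/2 = 42/2 = 21.

21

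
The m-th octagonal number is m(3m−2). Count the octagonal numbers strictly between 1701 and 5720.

19

The n-th octagonal number is n(3n−2).
Smallest index with value > 1701: n = 25 (giving 1825).
Largest index with value < 5720: n = 43 (giving 5461).
Indices 25 through 43: 19 terms.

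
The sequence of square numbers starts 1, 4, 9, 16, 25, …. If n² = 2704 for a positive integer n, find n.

We need n² = 2704, so n = √2704 = 52.
Check: 52² = 2704. ✓

52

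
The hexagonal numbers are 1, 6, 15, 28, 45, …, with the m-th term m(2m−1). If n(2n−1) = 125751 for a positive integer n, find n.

251

Set n(2n−1) = 125751, giving 2n² − n − 125751 = 0.
The discriminant is 1 + 8·125751 = 1006009, and √1006009 = 1003.
So n = (1 + 1003) / 4 = 1004/4 = 251.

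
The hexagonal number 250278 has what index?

Set n(2n−1) = 250278, giving 2n² − n − 250278 = 0.
The discriminant is 1 + 8·250278 = 2002225, and √2002225 = 1415.
So n = (1 + 1415) / 4 = 1416/4 = 354.

354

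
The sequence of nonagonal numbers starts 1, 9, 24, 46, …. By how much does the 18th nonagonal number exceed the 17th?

120

Consecutive nonagonal numbers differ by 7n − 6: here 7·18 − 6 = 120.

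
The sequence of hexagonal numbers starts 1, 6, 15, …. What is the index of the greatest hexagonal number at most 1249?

25

Solve n(2n−1) ≤ 1249 for integer n.
n = 25 gives 1225 ≤ 1249, while n = 26 gives 1326 > 1249; so the answer is index 25.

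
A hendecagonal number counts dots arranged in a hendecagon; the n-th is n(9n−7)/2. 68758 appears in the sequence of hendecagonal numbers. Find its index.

124

Set n(9n−7)/2 = 68758, giving 9n² − 7n − 137516 = 0.
The discriminant is 49 + 72·68758 = 4950625, and √4950625 = 2225.
So n = (7 + 2225) / 18 = 2232/18 = 124.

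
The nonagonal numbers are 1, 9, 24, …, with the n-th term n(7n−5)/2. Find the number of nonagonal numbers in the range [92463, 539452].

The n-th nonagonal number is n(7n−5)/2.
Smallest index with value ≥ 92463: n = 163 (giving 92584).
Largest index with value ≤ 539452: n = 392 (giving 536844).
Indices 163 through 392: 230 terms.

230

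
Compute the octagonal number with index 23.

1541

The 23rd octagonal number is n(3n−2) with n = 23.
23·(3·23 − 2) = 23·67 = 1541.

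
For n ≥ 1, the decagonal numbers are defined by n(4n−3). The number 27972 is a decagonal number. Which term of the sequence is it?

Set n(4n−3) = 27972, giving 4n² − 3n − 27972 = 0.
So n = (3 + 669) / 8 = 672/8 = 84.

84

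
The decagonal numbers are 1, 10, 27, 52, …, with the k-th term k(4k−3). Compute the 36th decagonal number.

The 36th decagonal number is n(4n−3) with n = 36.
36·(4·36 − 3) = 36·141 = 5076.

5076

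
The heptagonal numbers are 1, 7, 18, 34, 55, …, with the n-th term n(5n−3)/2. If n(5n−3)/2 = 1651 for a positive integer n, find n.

26

Set n(5n−3)/2 = 1651, giving 5n² − 3n − 3302 = 0.
So n = (3 + 257) / 10 = 260/10 = 26.
Check: 26·(5·26 − 3)/2 = 1651. ✓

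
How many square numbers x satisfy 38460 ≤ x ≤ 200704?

252

The n-th square number is n².
Smallest index with value ≥ 38460: n = 197 (giving 38809).
Largest index with value ≤ 200704: n = 448 (giving 200704).
Indices 197 through 448: 252 terms.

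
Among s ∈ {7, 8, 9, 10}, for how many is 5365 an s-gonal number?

s = 7: P(7, 46) = 5221 and P(7, 47) = 5452; 5365 is not s-gonal.
s = 8: P(8, 42) = 5208 and P(8, 43) = 5461; 5365 is not s-gonal.
s = 9: P(9, 39) = 5226 and P(9, 40) = 5500; 5365 is not s-gonal.
s = 10: P(10, 37) = 5365. ✓
Hits: s ∈ {10} → 1.

1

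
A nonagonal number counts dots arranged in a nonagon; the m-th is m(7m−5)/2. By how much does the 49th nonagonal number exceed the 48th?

337

Consecutive nonagonal numbers differ by 7n − 6: here 7·49 − 6 = 337.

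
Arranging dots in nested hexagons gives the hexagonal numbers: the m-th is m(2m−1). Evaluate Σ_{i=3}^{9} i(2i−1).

Σ i(2i−1) = 2Σi² − Σi over i = 3..9.
Σi = 45 − 3 = 42 and Σi² = 285 − 5 = 280.
2·280 − 1·42 = 518.

518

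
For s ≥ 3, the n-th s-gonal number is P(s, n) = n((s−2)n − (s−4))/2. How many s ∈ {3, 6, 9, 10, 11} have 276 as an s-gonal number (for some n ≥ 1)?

s = 3: P(3, 23) = 276. ✓
s = 6: P(6, 12) = 276. ✓
s = 9: P(9, 9) = 261 and P(9, 10) = 325; 276 is not s-gonal.
s = 10: P(10, 8) = 232 and P(10, 9) = 297; 276 is not s-gonal.
s = 11: P(11, 8) = 260 and P(11, 9) = 333; 276 is not s-gonal.
Hits: s ∈ {3, 6} → 2.

2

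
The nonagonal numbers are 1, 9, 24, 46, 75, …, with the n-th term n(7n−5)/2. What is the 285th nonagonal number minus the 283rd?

3971

285·(7·285 − 5)/2 = 283575 and 283·(7·283 − 5)/2 = 279604.
Difference: 283575 − 279604 = 3971.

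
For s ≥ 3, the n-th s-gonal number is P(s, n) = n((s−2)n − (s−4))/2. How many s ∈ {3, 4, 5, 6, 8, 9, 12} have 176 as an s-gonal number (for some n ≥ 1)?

s = 3: P(3, 18) = 171 and P(3, 19) = 190; 176 is not s-gonal.
s = 4: P(4, 13) = 169 and P(4, 14) = 196; 176 is not s-gonal.
s = 5: P(5, 11) = 176. ✓
s = 6: P(6, 9) = 153 and P(6, 10) = 190; 176 is not s-gonal.
s = 8: P(8, 8) = 176. ✓
s = 9: P(9, 7) = 154 and P(9, 8) = 204; 176 is not s-gonal.
s = 12: P(12, 6) = 156 and P(12, 7) = 217; 176 is not s-gonal.
Hits: s ∈ {5, 8} → 2.

2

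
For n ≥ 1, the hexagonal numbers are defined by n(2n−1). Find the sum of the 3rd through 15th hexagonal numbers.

Σ i(2i−1) = 2Σi² − Σi over i = 3..15.
Σi = 120 − 3 = 117 and Σi² = 1240 − 5 = 1235.
2·1235 − 1·117 = 2353.

2353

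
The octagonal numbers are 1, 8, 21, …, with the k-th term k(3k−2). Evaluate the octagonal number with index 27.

2133

The 27th octagonal number is n(3n−2) with n = 27.
27·(3·27 − 2) = 27·79 = 2133.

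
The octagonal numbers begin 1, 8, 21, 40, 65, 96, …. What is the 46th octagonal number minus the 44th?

46·(3·46 − 2) = 6256 and 44·(3·44 − 2) = 5720.
Difference: 6256 − 5720 = 536.

536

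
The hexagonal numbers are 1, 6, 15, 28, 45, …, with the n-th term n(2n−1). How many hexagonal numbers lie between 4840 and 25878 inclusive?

The n-th hexagonal number is n(2n−1).
Smallest index with value ≥ 4840: n = 50 (giving 4950).
Largest index with value ≤ 25878: n = 114 (giving 25878).
Indices 50 through 114: 65 terms.

65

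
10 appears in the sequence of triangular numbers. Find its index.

4

Set n(n+1)/2 = 10, giving n² + n − 20 = 0.
So n = (-1 + 9) / 2 = 8/2 = 4.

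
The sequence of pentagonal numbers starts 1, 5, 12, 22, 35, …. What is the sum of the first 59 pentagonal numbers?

Σ i(3i−1)/2 = (3Σi² − Σi) / 2 over i = 1..59.
Σi = 1770 and Σi² = 70210.
(3·70210 − 1·1770) / 2 = 208860/2 = 104430.

104430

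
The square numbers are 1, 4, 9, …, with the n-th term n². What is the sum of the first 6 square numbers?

Σ_{i=1}^{6} i² = 6·7·13/6 = 91.

91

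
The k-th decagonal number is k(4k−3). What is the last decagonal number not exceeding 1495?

Solve n(4n−3) ≤ 1495 for integer n.
n = 19 gives 1387 ≤ 1495, while n = 20 gives 1540 > 1495; so the answer is 1387.

1387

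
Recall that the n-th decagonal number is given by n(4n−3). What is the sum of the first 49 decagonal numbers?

Σ i(4i−3) = 4Σi² − 3Σi over i = 1..49.
Σi = 1225 and Σi² = 40425.
4·40425 − 3·1225 = 158025.

158025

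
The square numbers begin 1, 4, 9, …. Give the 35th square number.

35² = 1225.

1225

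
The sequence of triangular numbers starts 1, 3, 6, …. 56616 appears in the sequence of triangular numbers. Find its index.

Set n(n+1)/2 = 56616, giving n² + n − 113232 = 0.
The discriminant is 1 + 8·56616 = 452929, and √452929 = 673.
So n = (-1 + 673) / 2 = 672/2 = 336.
Check: 336·337/2 = 56616. ✓

336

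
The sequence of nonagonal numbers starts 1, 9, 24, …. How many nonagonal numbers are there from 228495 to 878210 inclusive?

The n-th nonagonal number is n(7n−5)/2.
Smallest index with value ≥ 228495: n = 256 (giving 228736).
Largest index with value ≤ 878210: n = 501 (giving 877251).
Indices 256 through 501: 246 terms.

246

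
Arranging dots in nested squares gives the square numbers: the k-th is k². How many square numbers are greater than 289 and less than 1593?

22

The n-th square number is n².
Smallest index with value > 289: n = 18 (giving 324).
Largest index with value < 1593: n = 39 (giving 1521).
Indices 18 through 39: 22 terms.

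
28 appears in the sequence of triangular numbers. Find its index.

Set n(n+1)/2 = 28, giving n² + n − 56 = 0.
So n = (-1 + 15) / 2 = 14/2 = 7.
Check: 7·8/2 = 28. ✓

7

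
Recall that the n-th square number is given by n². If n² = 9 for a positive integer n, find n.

3

We need n² = 9, so n = √9 = 3.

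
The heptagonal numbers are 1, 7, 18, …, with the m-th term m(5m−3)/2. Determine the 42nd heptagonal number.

4347

The 42nd heptagonal number is n(5n−3)/2 with n = 42.
42·(5·42 − 3)/2 = 42·207/2 = 4347.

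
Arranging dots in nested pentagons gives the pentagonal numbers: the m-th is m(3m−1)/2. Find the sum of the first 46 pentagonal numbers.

49726

Σ i(3i−1)/2 = (3Σi² − Σi) / 2 over i = 1..46.
Σi = 1081 and Σi² = 33511.
(3·33511 − 1·1081) / 2 = 99452/2 = 49726.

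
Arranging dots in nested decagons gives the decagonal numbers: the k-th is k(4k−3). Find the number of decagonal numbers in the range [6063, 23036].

The n-th decagonal number is n(4n−3).
Smallest index with value ≥ 6063: n = 40 (giving 6280).
Largest index with value ≤ 23036: n = 76 (giving 22876).
Indices 40 through 76: 37 terms.

37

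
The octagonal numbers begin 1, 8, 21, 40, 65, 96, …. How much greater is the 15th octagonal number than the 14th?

85

Consecutive octagonal numbers differ by 6n − 5: here 6·15 − 5 = 85.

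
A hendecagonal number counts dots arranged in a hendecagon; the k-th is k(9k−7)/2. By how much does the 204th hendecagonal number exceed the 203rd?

Consecutive hendecagonal numbers differ by 9n − 8: here 9·204 − 8 = 1828.

1828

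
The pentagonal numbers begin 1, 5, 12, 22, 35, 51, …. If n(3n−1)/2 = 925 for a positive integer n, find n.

Set n(3n−1)/2 = 925, giving 3n² − n − 1850 = 0.
The discriminant is 1 + 24·925 = 22201, and √22201 = 149.
So n = (1 + 149) / 6 = 150/6 = 25.

25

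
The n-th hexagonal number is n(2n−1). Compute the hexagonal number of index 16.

The 16th hexagonal number is n(2n−1) with n = 16.
16·(2·16 − 1) = 16·31 = 496.

496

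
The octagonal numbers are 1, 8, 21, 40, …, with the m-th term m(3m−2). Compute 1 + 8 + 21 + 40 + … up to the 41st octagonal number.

Σ i(3i−2) = 3Σi² − 2Σi over i = 1..41.
Σi = 861 and Σi² = 23821.
3·23821 − 2·861 = 69741.

69741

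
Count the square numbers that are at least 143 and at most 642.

14

The n-th square number is n².
Smallest index with value ≥ 143: n = 12 (giving 144).
Largest index with value ≤ 642: n = 25 (giving 625).
Indices 12 through 25: 14 terms.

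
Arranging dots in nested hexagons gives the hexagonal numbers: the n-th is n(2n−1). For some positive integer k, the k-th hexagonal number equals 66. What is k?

6

Set n(2n−1) = 66, giving 2n² − n − 66 = 0.
The discriminant is 1 + 8·66 = 529, and √529 = 23.
So n = (1 + 23) / 4 = 24/4 = 6.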